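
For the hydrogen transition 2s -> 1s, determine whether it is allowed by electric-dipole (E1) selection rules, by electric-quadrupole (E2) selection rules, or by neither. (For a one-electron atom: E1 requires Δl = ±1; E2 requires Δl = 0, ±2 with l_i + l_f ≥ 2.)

neither

Δl = 0 − 0 = +0; l_i + l_f = 0.
E1 (Δl = ±1): not satisfied.
E2 (Δl = 0,±2, l_i+l_f ≥ 2): not satisfied.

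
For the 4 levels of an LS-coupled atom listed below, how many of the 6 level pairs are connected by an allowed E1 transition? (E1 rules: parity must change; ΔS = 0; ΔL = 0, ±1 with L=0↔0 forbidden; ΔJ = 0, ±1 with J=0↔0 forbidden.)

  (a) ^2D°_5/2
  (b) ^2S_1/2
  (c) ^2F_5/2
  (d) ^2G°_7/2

2

(a)–(b): forbidden (ΔL, ΔJ).
(a)–(c): allowed.
(a)–(d): forbidden (parity, ΔL).
(b)–(c): forbidden (parity, ΔL, ΔJ).
(b)–(d): forbidden (ΔL, ΔJ).
(c)–(d): allowed.
Allowed pairs: 2 of 6.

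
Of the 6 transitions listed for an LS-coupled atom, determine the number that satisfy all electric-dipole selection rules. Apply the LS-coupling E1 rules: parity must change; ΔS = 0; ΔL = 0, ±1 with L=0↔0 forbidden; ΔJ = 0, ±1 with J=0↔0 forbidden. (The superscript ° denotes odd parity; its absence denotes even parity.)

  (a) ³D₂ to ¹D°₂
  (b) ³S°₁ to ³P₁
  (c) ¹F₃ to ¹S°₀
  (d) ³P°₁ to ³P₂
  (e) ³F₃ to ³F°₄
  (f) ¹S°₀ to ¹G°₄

(a) forbidden (ΔS fails)
(b) allowed
(c) forbidden (ΔL, ΔJ fail)
(d) allowed
(e) allowed
(f) forbidden (parity, ΔL, ΔJ fail)
Total allowed: 3 of 6.

3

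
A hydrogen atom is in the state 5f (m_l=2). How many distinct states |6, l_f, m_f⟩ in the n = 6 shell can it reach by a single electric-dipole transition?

E1 requires Δl = ±1, so l_f ∈ {2, 4}; with 0 ≤ l_f ≤ n_f−1 = 5, the allowed l_f values are {2, 4}.
For l_f = 2: m_f ∈ {m_i−1, m_i, m_i+1} ∩ [−2, 2] = {1, 2} → 2 states.
For l_f = 4: m_f ∈ {m_i−1, m_i, m_i+1} ∩ [−4, 4] = {1, 2, 3} → 3 states.
Total: 5.

5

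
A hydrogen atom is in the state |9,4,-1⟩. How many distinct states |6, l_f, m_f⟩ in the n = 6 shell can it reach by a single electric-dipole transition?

6

E1 requires Δl = ±1, so l_f ∈ {3, 5}; with 0 ≤ l_f ≤ n_f−1 = 5, the allowed l_f values are {3, 5}.
For l_f = 3: m_f ∈ {m_i−1, m_i, m_i+1} ∩ [−3, 3] = {-2, -1, 0} → 3 states.
For l_f = 5: m_f ∈ {m_i−1, m_i, m_i+1} ∩ [−5, 5] = {-2, -1, 0} → 3 states.
Total: 6.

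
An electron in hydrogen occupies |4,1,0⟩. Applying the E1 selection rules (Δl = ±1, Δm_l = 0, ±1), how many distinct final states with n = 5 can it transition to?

E1 requires Δl = ±1, so l_f ∈ {0, 2}; with 0 ≤ l_f ≤ n_f−1 = 4, the allowed l_f values are {0, 2}.
For l_f = 0: m_f ∈ {m_i−1, m_i, m_i+1} ∩ [−0, 0] = {0} → 1 state.
For l_f = 2: m_f ∈ {m_i−1, m_i, m_i+1} ∩ [−2, 2] = {-1, 0, 1} → 3 states.
Total: 4.

4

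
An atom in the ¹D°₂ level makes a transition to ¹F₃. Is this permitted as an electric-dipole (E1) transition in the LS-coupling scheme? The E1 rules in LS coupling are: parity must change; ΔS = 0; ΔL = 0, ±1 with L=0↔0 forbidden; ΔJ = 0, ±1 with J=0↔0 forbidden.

allowed

ΔL = 0, ±1 (not L=0↔0): L: 2 → 3, ΔL = +1 — satisfied.
ΔS = 0: S: 0 → 0 — satisfied.
ΔJ = 0, ±1 (not J=0↔0): J: 2 → 3, ΔJ = +1 — satisfied.
Parity must change: odd → even — satisfied.
All four E1 rules are satisfied.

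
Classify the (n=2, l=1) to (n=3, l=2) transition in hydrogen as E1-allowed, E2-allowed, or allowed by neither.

E1

Δl = 2 − 1 = +1; l_i + l_f = 3.
E1 (Δl = ±1): satisfied.
E2 (Δl = 0,±2, l_i+l_f ≥ 2): not satisfied.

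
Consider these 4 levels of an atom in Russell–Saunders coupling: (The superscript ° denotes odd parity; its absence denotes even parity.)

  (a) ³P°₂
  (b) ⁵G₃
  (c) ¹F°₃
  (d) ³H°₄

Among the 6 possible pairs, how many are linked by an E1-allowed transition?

0

(a)–(b): forbidden (ΔS, ΔL).
(a)–(c): forbidden (parity, ΔS, ΔL).
(a)–(d): forbidden (parity, ΔL, ΔJ).
(b)–(c): forbidden (ΔS).
(b)–(d): forbidden (ΔS).
(c)–(d): forbidden (parity, ΔS, ΔL).
Allowed pairs: 0 of 6.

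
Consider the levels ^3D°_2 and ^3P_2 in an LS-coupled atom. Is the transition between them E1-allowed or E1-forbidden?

allowed

Initial level: S=1, L=2, J=2, parity odd. Final level: S=1, L=1, J=2, parity even.
ΔJ = 0, ±1 (not J=0↔0): J: 2 → 2, ΔJ = +0 — ✓.
ΔS = 0: S: 1 → 1 — ✓.
Parity must change: odd → even — ✓.
ΔL = 0, ±1 (not L=0↔0): L: 2 → 1, ΔL = -1 — ✓.
All four E1 rules are satisfied.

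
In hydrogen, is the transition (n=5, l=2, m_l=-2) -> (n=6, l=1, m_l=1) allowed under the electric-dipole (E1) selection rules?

forbidden

l: 2 → 1 (Δl = -1). Δl = ±1 passes.
m_l: -2 → 1 (Δm_l = +3). |Δm_l| ≤ 1 fails.
The transition is electric-dipole forbidden.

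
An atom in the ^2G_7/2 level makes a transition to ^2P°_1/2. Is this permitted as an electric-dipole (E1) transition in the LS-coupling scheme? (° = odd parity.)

forbidden

Reading off the term symbols: S 1/2→1/2, L 4→1, J 7/2→1/2, parity even→odd.
Parity must change: even → odd — ok.
ΔS = 0: S: 1/2 → 1/2 — ok.
ΔL = 0, ±1 (not L=0↔0): L: 4 → 1, ΔL = -3 — fails.
ΔJ = 0, ±1 (not J=0↔0): J: 7/2 → 1/2, ΔJ = -3 — fails.
Rule(s) violated: ΔL, ΔJ.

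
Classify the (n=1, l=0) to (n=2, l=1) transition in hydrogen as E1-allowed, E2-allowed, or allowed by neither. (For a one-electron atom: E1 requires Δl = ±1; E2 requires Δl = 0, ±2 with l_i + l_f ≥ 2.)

E1

Δl = 1 − 0 = +1; l_i + l_f = 1.
E1 (Δl = ±1): satisfied.
E2 (Δl = 0,±2, l_i+l_f ≥ 2): not satisfied.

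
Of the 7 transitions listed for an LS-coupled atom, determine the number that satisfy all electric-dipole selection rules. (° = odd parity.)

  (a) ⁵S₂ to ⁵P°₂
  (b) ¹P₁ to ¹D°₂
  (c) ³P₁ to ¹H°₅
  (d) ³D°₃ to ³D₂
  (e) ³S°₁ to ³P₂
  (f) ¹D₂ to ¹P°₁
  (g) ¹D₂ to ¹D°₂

(a) allowed
(b) allowed
(c) forbidden (ΔS, ΔL, ΔJ fail)
(d) allowed
(e) allowed
(f) allowed
(g) allowed
Total allowed: 6 of 7.

6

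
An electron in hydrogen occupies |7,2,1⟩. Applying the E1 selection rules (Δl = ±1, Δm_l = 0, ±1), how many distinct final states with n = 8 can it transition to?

E1 requires Δl = ±1, so l_f ∈ {1, 3}; with 0 ≤ l_f ≤ n_f−1 = 7, the allowed l_f values are {1, 3}.
For l_f = 1: m_f ∈ {m_i−1, m_i, m_i+1} ∩ [−1, 1] = {0, 1} → 2 states.
For l_f = 3: m_f ∈ {m_i−1, m_i, m_i+1} ∩ [−3, 3] = {0, 1, 2} → 3 states.
Total: 5.

5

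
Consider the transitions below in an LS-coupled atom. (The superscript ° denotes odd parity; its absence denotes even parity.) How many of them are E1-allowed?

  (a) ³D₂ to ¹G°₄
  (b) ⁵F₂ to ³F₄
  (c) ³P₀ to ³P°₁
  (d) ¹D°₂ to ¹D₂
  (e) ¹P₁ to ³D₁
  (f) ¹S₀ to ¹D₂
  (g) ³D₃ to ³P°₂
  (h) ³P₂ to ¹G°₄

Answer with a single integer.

(a) forbidden (ΔS, ΔL, ΔJ fail)
(b) forbidden (parity, ΔS, ΔJ fail)
(c) allowed
(d) allowed
(e) forbidden (parity, ΔS fail)
(f) forbidden (parity, ΔL, ΔJ fail)
(g) allowed
(h) forbidden (ΔS, ΔL, ΔJ fail)
Total allowed: 3 of 8.

3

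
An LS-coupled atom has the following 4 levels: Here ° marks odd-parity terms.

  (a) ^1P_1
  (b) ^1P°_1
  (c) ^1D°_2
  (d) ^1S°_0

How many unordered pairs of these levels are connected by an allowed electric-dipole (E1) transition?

(a)–(b): allowed.
(a)–(c): allowed.
(a)–(d): allowed.
(b)–(c): forbidden (parity).
(b)–(d): forbidden (parity).
(c)–(d): forbidden (parity, ΔL, ΔJ).
Allowed pairs: 3 of 6.

3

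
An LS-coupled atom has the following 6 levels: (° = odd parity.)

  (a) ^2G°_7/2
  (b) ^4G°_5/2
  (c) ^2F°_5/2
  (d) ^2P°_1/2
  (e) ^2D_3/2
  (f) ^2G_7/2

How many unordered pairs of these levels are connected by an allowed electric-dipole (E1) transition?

4

(a)–(b): forbidden (parity, ΔS).
(a)–(c): forbidden (parity).
(a)–(d): forbidden (parity, ΔL, ΔJ).
(a)–(e): forbidden (ΔL, ΔJ).
(a)–(f): allowed.
(b)–(c): forbidden (parity, ΔS).
(b)–(d): forbidden (parity, ΔS, ΔL, ΔJ).
(b)–(e): forbidden (ΔS, ΔL).
(b)–(f): forbidden (ΔS).
(c)–(d): forbidden (parity, ΔL, ΔJ).
(c)–(e): allowed.
(c)–(f): allowed.
(d)–(e): allowed.
(d)–(f): forbidden (ΔL, ΔJ).
(e)–(f): forbidden (parity, ΔL, ΔJ).
Allowed pairs: 4 of 15.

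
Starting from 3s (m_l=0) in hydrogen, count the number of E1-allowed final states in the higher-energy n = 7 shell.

3

E1 requires Δl = ±1, so l_f ∈ {-1, 1}; with 0 ≤ l_f ≤ n_f−1 = 6, the allowed l_f values are {1}.
For l_f = 1: m_f ∈ {m_i−1, m_i, m_i+1} ∩ [−1, 1] = {-1, 0, 1} → 3 states.
Total: 3.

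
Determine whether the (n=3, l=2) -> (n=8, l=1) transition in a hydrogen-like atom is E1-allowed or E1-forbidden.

Initial l = 2, final l = 1, so Δl = -1. E1 requires Δl = ±1: satisfied.
All E1 selection rules are satisfied.

allowed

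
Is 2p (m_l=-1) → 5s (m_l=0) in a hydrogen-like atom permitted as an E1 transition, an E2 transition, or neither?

E1

Δl = 0 − 1 = -1; l_i + l_f = 1.
Δm_l = +1.
E1 (Δl = ±1, |Δm_l| ≤ 1): satisfied.
E2 (Δl = 0,±2, l_i+l_f ≥ 2, |Δm_l| ≤ 2): not satisfied.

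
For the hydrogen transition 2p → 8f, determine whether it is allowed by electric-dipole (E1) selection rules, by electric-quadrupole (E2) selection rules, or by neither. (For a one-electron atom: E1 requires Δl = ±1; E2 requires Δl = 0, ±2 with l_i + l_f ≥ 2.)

Δl = 3 − 1 = +2; l_i + l_f = 4.
E1 (Δl = ±1): not satisfied.
E2 (Δl = 0,±2, l_i+l_f ≥ 2): satisfied.

E2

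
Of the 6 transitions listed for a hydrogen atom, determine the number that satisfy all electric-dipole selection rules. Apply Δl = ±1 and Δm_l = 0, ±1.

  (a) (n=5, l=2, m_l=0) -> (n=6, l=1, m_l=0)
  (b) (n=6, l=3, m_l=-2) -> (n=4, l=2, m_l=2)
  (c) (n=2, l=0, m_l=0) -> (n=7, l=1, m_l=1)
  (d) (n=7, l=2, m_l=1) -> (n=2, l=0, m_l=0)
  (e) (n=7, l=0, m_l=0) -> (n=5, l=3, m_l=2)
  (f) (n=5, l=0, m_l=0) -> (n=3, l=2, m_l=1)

(a) allowed
(b) forbidden — Δm_l = +4 (E1 requires Δm_l = 0, ±1)
(c) allowed
(d) forbidden — Δl = -2 (E1 requires Δl = ±1)
(e) forbidden — Δl = +3 (E1 requires Δl = ±1); Δm_l = +2 (E1 requires Δm_l = 0, ±1)
(f) forbidden — Δl = +2 (E1 requires Δl = ±1)
Total allowed: 2 of 6.

2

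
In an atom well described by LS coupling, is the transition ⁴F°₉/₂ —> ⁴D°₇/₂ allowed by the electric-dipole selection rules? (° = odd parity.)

forbidden

Initial level: S=3/2, L=3, J=9/2, parity odd. Final level: S=3/2, L=2, J=7/2, parity odd.
ΔL = 0, ±1 (not L=0↔0): L: 3 → 2, ΔL = -1 — ✓.
ΔS = 0: S: 3/2 → 3/2 — ✓.
Parity must change: odd → odd — ✗.
ΔJ = 0, ±1 (not J=0↔0): J: 9/2 → 7/2, ΔJ = -1 — ✓.
Rule(s) violated: parity.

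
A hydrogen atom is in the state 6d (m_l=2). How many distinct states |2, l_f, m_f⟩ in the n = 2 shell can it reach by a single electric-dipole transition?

E1 requires Δl = ±1, so l_f ∈ {1, 3}; with 0 ≤ l_f ≤ n_f−1 = 1, the allowed l_f values are {1}.
For l_f = 1: m_f ∈ {m_i−1, m_i, m_i+1} ∩ [−1, 1] = {1} → 1 state.
Total: 1.

1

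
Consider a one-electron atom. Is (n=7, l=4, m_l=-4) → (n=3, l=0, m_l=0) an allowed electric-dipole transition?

forbidden

Initial l = 4, final l = 0, so Δl = -4. E1 requires Δl = ±1: fails.
Δm_l = 0 − (-4) = +4. E1 requires Δm_l = 0, ±1: fails.
The transition is electric-dipole forbidden.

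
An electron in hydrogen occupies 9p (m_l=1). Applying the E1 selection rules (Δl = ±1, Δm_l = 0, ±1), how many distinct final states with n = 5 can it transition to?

E1 requires Δl = ±1, so l_f ∈ {0, 2}; with 0 ≤ l_f ≤ n_f−1 = 4, the allowed l_f values are {0, 2}.
For l_f = 0: m_f ∈ {m_i−1, m_i, m_i+1} ∩ [−0, 0] = {0} → 1 state.
For l_f = 2: m_f ∈ {m_i−1, m_i, m_i+1} ∩ [−2, 2] = {0, 1, 2} → 3 states.
Total: 4.

4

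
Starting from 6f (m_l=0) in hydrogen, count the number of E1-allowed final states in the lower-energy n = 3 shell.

E1 requires Δl = ±1, so l_f ∈ {2, 4}; with 0 ≤ l_f ≤ n_f−1 = 2, the allowed l_f values are {2}.
For l_f = 2: m_f ∈ {m_i−1, m_i, m_i+1} ∩ [−2, 2] = {-1, 0, 1} → 3 states.
Total: 3.

3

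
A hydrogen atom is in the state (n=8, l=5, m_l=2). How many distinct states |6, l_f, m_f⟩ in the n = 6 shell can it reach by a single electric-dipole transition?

3

E1 requires Δl = ±1, so l_f ∈ {4, 6}; with 0 ≤ l_f ≤ n_f−1 = 5, the allowed l_f values are {4}.
For l_f = 4: m_f ∈ {m_i−1, m_i, m_i+1} ∩ [−4, 4] = {1, 2, 3} → 3 states.
Total: 3.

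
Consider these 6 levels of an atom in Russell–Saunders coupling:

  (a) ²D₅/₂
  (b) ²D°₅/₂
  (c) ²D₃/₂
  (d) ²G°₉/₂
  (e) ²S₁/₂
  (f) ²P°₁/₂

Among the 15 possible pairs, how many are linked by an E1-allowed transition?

(a)–(b): allowed.
(a)–(c): forbidden (parity).
(a)–(d): forbidden (ΔL, ΔJ).
(a)–(e): forbidden (parity, ΔL, ΔJ).
(a)–(f): forbidden (ΔJ).
(b)–(c): allowed.
(b)–(d): forbidden (parity, ΔL, ΔJ).
(b)–(e): forbidden (ΔL, ΔJ).
(b)–(f): forbidden (parity, ΔJ).
(c)–(d): forbidden (ΔL, ΔJ).
(c)–(e): forbidden (parity, ΔL).
(c)–(f): allowed.
(d)–(e): forbidden (ΔL, ΔJ).
(d)–(f): forbidden (parity, ΔL, ΔJ).
(e)–(f): allowed.
Allowed pairs: 4 of 15.

4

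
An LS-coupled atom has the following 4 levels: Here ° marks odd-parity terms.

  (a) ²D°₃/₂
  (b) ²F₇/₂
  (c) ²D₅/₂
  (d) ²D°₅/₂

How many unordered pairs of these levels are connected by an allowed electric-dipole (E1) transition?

(a)–(b): forbidden (ΔJ).
(a)–(c): allowed.
(a)–(d): forbidden (parity).
(b)–(c): forbidden (parity).
(b)–(d): allowed.
(c)–(d): allowed.
Allowed pairs: 3 of 6.

3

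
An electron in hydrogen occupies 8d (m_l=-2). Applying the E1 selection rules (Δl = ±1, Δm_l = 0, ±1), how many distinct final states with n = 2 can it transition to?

1

E1 requires Δl = ±1, so l_f ∈ {1, 3}; with 0 ≤ l_f ≤ n_f−1 = 1, the allowed l_f values are {1}.
For l_f = 1: m_f ∈ {m_i−1, m_i, m_i+1} ∩ [−1, 1] = {-1} → 1 state.
Total: 1.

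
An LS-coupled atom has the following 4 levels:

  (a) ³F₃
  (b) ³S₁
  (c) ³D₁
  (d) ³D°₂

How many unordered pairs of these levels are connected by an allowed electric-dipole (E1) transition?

(a)–(b): forbidden (parity, ΔL, ΔJ).
(a)–(c): forbidden (parity, ΔJ).
(a)–(d): allowed.
(b)–(c): forbidden (parity, ΔL).
(b)–(d): forbidden (ΔL).
(c)–(d): allowed.
Allowed pairs: 2 of 6.

2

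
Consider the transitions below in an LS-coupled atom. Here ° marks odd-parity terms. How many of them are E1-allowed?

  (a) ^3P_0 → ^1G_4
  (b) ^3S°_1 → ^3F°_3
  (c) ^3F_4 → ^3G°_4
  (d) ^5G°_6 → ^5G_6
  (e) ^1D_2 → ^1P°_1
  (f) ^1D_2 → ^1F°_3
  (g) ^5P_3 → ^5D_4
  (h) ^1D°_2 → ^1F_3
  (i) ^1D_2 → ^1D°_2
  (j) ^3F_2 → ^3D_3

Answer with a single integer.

(a) forbidden (parity, ΔS, ΔL, ΔJ fail)
(b) forbidden (parity, ΔL, ΔJ fail)
(c) allowed
(d) allowed
(e) allowed
(f) allowed
(g) forbidden (parity fails)
(h) allowed
(i) allowed
(j) forbidden (parity fails)
Total allowed: 6 of 10.

6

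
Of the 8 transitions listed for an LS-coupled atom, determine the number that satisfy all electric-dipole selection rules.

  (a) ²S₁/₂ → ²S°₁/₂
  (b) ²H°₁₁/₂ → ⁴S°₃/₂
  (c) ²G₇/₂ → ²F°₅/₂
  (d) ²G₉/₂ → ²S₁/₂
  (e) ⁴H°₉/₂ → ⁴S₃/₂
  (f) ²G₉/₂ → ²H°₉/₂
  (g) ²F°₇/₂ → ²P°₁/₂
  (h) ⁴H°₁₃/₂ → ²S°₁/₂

(a) forbidden (ΔL fails)
(b) forbidden (parity, ΔS, ΔL, ΔJ fail)
(c) allowed
(d) forbidden (parity, ΔL, ΔJ fail)
(e) forbidden (ΔL, ΔJ fail)
(f) allowed
(g) forbidden (parity, ΔL, ΔJ fail)
(h) forbidden (parity, ΔS, ΔL, ΔJ fail)
Total allowed: 2 of 8.

2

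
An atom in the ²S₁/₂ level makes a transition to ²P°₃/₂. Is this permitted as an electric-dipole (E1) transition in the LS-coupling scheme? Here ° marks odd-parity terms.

allowed

Parity must change: even → odd — ok.
ΔS = 0: S: 1/2 → 1/2 — ok.
ΔL = 0, ±1 (not L=0↔0): L: 0 → 1, ΔL = +1 — ok.
ΔJ = 0, ±1 (not J=0↔0): J: 1/2 → 3/2, ΔJ = +1 — ok.
All four E1 rules are satisfied.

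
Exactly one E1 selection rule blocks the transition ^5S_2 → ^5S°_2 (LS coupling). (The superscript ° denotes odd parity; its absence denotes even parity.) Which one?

the L=0 ↔ L=0 exclusion

Reading off the term symbols: S 2→2, L 0→0, J 2→2, parity even→odd.
Parity must change: even → odd — ✓.
ΔS = 0: S: 2 → 2 — ✓.
ΔL = 0, ±1 (not L=0↔0): L: 0 → 0, ΔL = +0 — ✗.
ΔJ = 0, ±1 (not J=0↔0): J: 2 → 2, ΔJ = +0 — ✓.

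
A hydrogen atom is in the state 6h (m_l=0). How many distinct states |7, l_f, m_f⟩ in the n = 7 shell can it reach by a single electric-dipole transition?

6

E1 requires Δl = ±1, so l_f ∈ {4, 6}; with 0 ≤ l_f ≤ n_f−1 = 6, the allowed l_f values are {4, 6}.
For l_f = 4: m_f ∈ {m_i−1, m_i, m_i+1} ∩ [−4, 4] = {-1, 0, 1} → 3 states.
For l_f = 6: m_f ∈ {m_i−1, m_i, m_i+1} ∩ [−6, 6] = {-1, 0, 1} → 3 states.
Total: 6.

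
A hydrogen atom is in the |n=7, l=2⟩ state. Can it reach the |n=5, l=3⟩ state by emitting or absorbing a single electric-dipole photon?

allowed

l: 2 → 3 (Δl = +1). Δl = ±1 ✓.
All E1 selection rules are satisfied.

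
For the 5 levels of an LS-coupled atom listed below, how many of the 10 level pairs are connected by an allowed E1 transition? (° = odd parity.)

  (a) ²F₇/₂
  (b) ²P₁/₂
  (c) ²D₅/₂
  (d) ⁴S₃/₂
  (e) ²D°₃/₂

2

(a)–(b): forbidden (parity, ΔL, ΔJ).
(a)–(c): forbidden (parity).
(a)–(d): forbidden (parity, ΔS, ΔL, ΔJ).
(a)–(e): forbidden (ΔJ).
(b)–(c): forbidden (parity, ΔJ).
(b)–(d): forbidden (parity, ΔS).
(b)–(e): allowed.
(c)–(d): forbidden (parity, ΔS, ΔL).
(c)–(e): allowed.
(d)–(e): forbidden (ΔS, ΔL).
Allowed pairs: 2 of 10.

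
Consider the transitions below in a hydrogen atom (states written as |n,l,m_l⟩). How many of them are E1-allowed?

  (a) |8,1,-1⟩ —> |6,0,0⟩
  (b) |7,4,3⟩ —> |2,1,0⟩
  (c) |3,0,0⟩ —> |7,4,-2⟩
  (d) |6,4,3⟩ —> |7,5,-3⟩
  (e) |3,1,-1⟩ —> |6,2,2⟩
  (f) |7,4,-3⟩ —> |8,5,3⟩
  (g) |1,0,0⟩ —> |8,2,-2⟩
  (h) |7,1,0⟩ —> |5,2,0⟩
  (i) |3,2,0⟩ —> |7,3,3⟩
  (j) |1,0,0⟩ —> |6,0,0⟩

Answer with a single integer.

(a) allowed
(b) forbidden — Δl = -3 (E1 requires Δl = ±1); Δm_l = -3 (E1 requires Δm_l = 0, ±1)
(c) forbidden — Δl = +4 (E1 requires Δl = ±1); Δm_l = -2 (E1 requires Δm_l = 0, ±1)
(d) forbidden — Δm_l = -6 (E1 requires Δm_l = 0, ±1)
(e) forbidden — Δm_l = +3 (E1 requires Δm_l = 0, ±1)
(f) forbidden — Δm_l = +6 (E1 requires Δm_l = 0, ±1)
(g) forbidden — Δl = +2 (E1 requires Δl = ±1); Δm_l = -2 (E1 requires Δm_l = 0, ±1)
(h) allowed
(i) forbidden — Δm_l = +3 (E1 requires Δm_l = 0, ±1)
(j) forbidden — Δl = +0 (E1 requires Δl = ±1)
Total allowed: 2 of 10.

2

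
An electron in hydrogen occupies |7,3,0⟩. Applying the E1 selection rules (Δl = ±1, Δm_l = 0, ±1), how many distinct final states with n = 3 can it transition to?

E1 requires Δl = ±1, so l_f ∈ {2, 4}; with 0 ≤ l_f ≤ n_f−1 = 2, the allowed l_f values are {2}.
For l_f = 2: m_f ∈ {m_i−1, m_i, m_i+1} ∩ [−2, 2] = {-1, 0, 1} → 3 states.
Total: 3.

3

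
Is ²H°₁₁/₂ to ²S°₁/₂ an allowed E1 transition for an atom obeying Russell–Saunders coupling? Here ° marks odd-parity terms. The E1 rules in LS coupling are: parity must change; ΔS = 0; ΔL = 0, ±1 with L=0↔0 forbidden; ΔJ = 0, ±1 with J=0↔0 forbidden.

forbidden

ΔL = 0, ±1 (not L=0↔0): L: 5 → 0, ΔL = -5 — fails.
Parity must change: odd → odd — fails.
ΔJ = 0, ±1 (not J=0↔0): J: 11/2 → 1/2, ΔJ = -5 — fails.
ΔS = 0: S: 1/2 → 1/2 — ok.
Rule(s) violated: parity, ΔL, ΔJ.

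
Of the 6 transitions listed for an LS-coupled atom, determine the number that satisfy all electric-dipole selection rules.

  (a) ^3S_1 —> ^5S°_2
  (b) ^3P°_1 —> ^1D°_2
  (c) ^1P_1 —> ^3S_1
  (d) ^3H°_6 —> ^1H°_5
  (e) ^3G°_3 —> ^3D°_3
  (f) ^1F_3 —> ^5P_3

0

(a) forbidden (ΔS, ΔL fail)
(b) forbidden (parity, ΔS fail)
(c) forbidden (parity, ΔS fail)
(d) forbidden (parity, ΔS fail)
(e) forbidden (parity, ΔL fail)
(f) forbidden (parity, ΔS, ΔL fail)
Total allowed: 0 of 6.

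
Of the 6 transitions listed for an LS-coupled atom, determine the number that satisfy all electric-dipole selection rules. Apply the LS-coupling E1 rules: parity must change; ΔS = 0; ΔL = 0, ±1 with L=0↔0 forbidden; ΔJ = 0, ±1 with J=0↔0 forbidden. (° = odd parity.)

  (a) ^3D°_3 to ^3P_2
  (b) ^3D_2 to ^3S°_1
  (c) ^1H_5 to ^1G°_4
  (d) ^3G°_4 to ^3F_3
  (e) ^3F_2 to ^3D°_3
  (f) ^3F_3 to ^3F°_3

5

(a) allowed
(b) forbidden (ΔL fails)
(c) allowed
(d) allowed
(e) allowed
(f) allowed
Total allowed: 5 of 6.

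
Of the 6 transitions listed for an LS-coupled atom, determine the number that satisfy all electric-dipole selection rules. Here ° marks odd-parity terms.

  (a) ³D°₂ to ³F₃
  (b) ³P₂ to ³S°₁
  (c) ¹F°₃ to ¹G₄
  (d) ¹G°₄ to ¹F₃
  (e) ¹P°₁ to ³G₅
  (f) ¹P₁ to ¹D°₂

5

(a) allowed
(b) allowed
(c) allowed
(d) allowed
(e) forbidden (ΔS, ΔL, ΔJ fail)
(f) allowed
Total allowed: 5 of 6.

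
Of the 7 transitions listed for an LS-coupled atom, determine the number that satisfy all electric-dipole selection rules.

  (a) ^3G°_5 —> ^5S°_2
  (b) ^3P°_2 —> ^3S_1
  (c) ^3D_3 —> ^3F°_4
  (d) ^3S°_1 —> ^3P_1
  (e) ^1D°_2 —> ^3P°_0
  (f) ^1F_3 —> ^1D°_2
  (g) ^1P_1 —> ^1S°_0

(a) forbidden (parity, ΔS, ΔL, ΔJ fail)
(b) allowed
(c) allowed
(d) allowed
(e) forbidden (parity, ΔS, ΔJ fail)
(f) allowed
(g) allowed
Total allowed: 5 of 7.

5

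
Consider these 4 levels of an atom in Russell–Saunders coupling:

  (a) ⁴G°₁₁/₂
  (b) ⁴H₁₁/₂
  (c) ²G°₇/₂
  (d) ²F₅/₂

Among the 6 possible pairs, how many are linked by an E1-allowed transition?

(a)–(b): allowed.
(a)–(c): forbidden (parity, ΔS, ΔJ).
(a)–(d): forbidden (ΔS, ΔJ).
(b)–(c): forbidden (ΔS, ΔJ).
(b)–(d): forbidden (parity, ΔS, ΔL, ΔJ).
(c)–(d): allowed.
Allowed pairs: 2 of 6.

2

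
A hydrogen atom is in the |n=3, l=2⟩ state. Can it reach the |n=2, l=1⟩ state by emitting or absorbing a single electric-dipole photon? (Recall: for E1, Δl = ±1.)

allowed

Δl = 1 − 2 = -1; the E1 rule Δl = ±1 is satisfied.
All E1 selection rules are satisfied.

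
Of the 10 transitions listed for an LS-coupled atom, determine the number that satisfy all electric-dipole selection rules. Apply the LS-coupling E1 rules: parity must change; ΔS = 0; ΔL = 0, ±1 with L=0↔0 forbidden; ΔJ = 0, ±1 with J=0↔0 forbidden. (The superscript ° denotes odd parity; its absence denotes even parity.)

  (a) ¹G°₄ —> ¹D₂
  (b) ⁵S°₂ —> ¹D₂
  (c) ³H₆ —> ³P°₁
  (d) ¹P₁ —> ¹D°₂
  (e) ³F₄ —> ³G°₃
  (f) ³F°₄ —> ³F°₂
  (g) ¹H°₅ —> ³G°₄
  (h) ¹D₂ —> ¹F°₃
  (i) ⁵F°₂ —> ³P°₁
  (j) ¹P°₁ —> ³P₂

(a) forbidden (ΔL, ΔJ fail)
(b) forbidden (ΔS, ΔL fail)
(c) forbidden (ΔL, ΔJ fail)
(d) allowed
(e) allowed
(f) forbidden (parity, ΔJ fail)
(g) forbidden (parity, ΔS fail)
(h) allowed
(i) forbidden (parity, ΔS, ΔL fail)
(j) forbidden (ΔS fails)
Total allowed: 3 of 10.

3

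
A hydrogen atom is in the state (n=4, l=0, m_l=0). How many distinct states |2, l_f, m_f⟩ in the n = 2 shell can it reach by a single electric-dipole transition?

E1 requires Δl = ±1, so l_f ∈ {-1, 1}; with 0 ≤ l_f ≤ n_f−1 = 1, the allowed l_f values are {1}.
For l_f = 1: m_f ∈ {m_i−1, m_i, m_i+1} ∩ [−1, 1] = {-1, 0, 1} → 3 states.
Total: 3.

3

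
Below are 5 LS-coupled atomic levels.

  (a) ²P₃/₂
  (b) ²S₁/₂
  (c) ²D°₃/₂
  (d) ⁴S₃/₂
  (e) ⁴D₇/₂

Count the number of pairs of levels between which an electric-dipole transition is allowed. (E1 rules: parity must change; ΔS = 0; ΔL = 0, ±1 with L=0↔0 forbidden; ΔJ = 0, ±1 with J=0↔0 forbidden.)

1

(a)–(b): forbidden (parity).
(a)–(c): allowed.
(a)–(d): forbidden (parity, ΔS).
(a)–(e): forbidden (parity, ΔS, ΔJ).
(b)–(c): forbidden (ΔL).
(b)–(d): forbidden (parity, ΔS, ΔL).
(b)–(e): forbidden (parity, ΔS, ΔL, ΔJ).
(c)–(d): forbidden (ΔS, ΔL).
(c)–(e): forbidden (ΔS, ΔJ).
(d)–(e): forbidden (parity, ΔL, ΔJ).
Allowed pairs: 1 of 10.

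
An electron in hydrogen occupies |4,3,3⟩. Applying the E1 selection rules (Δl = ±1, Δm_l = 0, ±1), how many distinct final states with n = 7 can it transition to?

E1 requires Δl = ±1, so l_f ∈ {2, 4}; with 0 ≤ l_f ≤ n_f−1 = 6, the allowed l_f values are {2, 4}.
For l_f = 2: m_f ∈ {m_i−1, m_i, m_i+1} ∩ [−2, 2] = {2} → 1 state.
For l_f = 4: m_f ∈ {m_i−1, m_i, m_i+1} ∩ [−4, 4] = {2, 3, 4} → 3 states.
Total: 4.

4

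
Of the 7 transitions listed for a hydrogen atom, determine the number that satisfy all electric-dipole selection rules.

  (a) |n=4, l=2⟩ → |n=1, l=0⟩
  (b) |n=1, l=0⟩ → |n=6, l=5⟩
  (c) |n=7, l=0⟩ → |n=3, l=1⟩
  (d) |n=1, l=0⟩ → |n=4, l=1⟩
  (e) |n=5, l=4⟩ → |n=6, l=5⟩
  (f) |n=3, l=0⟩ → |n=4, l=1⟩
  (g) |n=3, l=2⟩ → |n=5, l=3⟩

5

(a) forbidden — Δl = -2 (E1 requires Δl = ±1)
(b) forbidden — Δl = +5 (E1 requires Δl = ±1)
(c) allowed
(d) allowed
(e) allowed
(f) allowed
(g) allowed
Total allowed: 5 of 7.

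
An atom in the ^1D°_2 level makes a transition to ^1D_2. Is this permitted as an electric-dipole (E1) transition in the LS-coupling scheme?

allowed

Reading off the term symbols: S 0→0, L 2→2, J 2→2, parity odd→even.
Parity must change: odd → even — ok.
ΔS = 0: S: 0 → 0 — ok.
ΔL = 0, ±1 (not L=0↔0): L: 2 → 2, ΔL = +0 — ok.
ΔJ = 0, ±1 (not J=0↔0): J: 2 → 2, ΔJ = +0 — ok.
All four E1 rules are satisfied.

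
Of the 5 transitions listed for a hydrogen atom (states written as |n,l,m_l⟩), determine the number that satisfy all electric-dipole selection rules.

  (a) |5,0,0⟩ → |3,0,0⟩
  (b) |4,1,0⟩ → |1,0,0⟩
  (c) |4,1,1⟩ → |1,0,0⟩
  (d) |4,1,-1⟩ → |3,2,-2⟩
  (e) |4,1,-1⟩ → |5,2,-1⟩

4

(a) forbidden — Δl = +0 (E1 requires Δl = ±1)
(b) allowed
(c) allowed
(d) allowed
(e) allowed
Total allowed: 4 of 5.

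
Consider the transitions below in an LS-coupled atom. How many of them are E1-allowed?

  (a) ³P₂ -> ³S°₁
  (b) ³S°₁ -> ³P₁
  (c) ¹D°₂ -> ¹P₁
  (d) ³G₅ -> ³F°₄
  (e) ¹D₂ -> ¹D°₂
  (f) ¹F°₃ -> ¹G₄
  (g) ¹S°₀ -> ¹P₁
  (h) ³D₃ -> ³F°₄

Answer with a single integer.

(a) allowed
(b) allowed
(c) allowed
(d) allowed
(e) allowed
(f) allowed
(g) allowed
(h) allowed
Total allowed: 8 of 8.

8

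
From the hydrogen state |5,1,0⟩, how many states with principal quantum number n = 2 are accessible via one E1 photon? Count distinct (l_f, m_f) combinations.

1

E1 requires Δl = ±1, so l_f ∈ {0, 2}; with 0 ≤ l_f ≤ n_f−1 = 1, the allowed l_f values are {0}.
For l_f = 0: m_f ∈ {m_i−1, m_i, m_i+1} ∩ [−0, 0] = {0} → 1 state.
Total: 1.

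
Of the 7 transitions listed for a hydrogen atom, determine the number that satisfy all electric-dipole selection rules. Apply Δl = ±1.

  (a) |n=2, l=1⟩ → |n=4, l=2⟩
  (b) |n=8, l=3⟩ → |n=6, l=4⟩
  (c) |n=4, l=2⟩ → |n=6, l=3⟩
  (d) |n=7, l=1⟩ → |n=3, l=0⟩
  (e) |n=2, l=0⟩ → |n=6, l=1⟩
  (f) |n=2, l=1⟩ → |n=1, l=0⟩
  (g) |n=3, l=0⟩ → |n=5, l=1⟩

(a) allowed
(b) allowed
(c) allowed
(d) allowed
(e) allowed
(f) allowed
(g) allowed
Total allowed: 7 of 7.

7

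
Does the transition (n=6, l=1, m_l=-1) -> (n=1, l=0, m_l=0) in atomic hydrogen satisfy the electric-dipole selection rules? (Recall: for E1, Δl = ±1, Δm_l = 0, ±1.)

allowed

Initial l = 1, final l = 0, so Δl = -1. E1 requires Δl = ±1: ✓.
Δm_l = 0 − (-1) = +1. E1 requires Δm_l = 0, ±1: ✓.
All E1 selection rules are satisfied.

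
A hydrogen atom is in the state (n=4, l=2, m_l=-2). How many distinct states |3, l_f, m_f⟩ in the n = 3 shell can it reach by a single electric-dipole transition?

1

E1 requires Δl = ±1, so l_f ∈ {1, 3}; with 0 ≤ l_f ≤ n_f−1 = 2, the allowed l_f values are {1}.
For l_f = 1: m_f ∈ {m_i−1, m_i, m_i+1} ∩ [−1, 1] = {-1} → 1 state.
Total: 1.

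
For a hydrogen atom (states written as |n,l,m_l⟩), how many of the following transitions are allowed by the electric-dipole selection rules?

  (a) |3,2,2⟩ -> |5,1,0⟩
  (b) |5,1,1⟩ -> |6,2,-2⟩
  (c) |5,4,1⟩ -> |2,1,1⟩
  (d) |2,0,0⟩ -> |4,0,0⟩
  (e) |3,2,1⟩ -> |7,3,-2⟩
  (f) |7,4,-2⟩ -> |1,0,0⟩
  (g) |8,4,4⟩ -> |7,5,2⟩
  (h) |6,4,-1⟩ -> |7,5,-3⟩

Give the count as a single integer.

(a) forbidden — Δm_l = -2 (E1 requires Δm_l = 0, ±1)
(b) forbidden — Δm_l = -3 (E1 requires Δm_l = 0, ±1)
(c) forbidden — Δl = -3 (E1 requires Δl = ±1)
(d) forbidden — Δl = +0 (E1 requires Δl = ±1)
(e) forbidden — Δm_l = -3 (E1 requires Δm_l = 0, ±1)
(f) forbidden — Δl = -4 (E1 requires Δl = ±1); Δm_l = +2 (E1 requires Δm_l = 0, ±1)
(g) forbidden — Δm_l = -2 (E1 requires Δm_l = 0, ±1)
(h) forbidden — Δm_l = -2 (E1 requires Δm_l = 0, ±1)
Total allowed: 0 of 8.

0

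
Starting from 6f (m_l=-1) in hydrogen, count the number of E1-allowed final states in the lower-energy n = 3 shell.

3

E1 requires Δl = ±1, so l_f ∈ {2, 4}; with 0 ≤ l_f ≤ n_f−1 = 2, the allowed l_f values are {2}.
For l_f = 2: m_f ∈ {m_i−1, m_i, m_i+1} ∩ [−2, 2] = {-2, -1, 0} → 3 states.
Total: 3.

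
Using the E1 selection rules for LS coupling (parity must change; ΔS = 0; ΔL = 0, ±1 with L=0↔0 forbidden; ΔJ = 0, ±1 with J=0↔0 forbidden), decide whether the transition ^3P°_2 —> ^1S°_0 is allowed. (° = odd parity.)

ΔS = 0: S: 1 → 0 — fails.
ΔJ = 0, ±1 (not J=0↔0): J: 2 → 0, ΔJ = -2 — fails.
ΔL = 0, ±1 (not L=0↔0): L: 1 → 0, ΔL = -1 — ok.
Parity must change: odd → odd — fails.
Rule(s) violated: parity, ΔS, ΔJ.

forbidden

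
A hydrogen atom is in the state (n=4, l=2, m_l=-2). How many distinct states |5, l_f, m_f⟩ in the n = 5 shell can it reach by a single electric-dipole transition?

E1 requires Δl = ±1, so l_f ∈ {1, 3}; with 0 ≤ l_f ≤ n_f−1 = 4, the allowed l_f values are {1, 3}.
For l_f = 1: m_f ∈ {m_i−1, m_i, m_i+1} ∩ [−1, 1] = {-1} → 1 state.
For l_f = 3: m_f ∈ {m_i−1, m_i, m_i+1} ∩ [−3, 3] = {-3, -2, -1} → 3 states.
Total: 4.

4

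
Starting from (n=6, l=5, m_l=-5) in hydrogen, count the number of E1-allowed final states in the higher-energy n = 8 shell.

4

E1 requires Δl = ±1, so l_f ∈ {4, 6}; with 0 ≤ l_f ≤ n_f−1 = 7, the allowed l_f values are {4, 6}.
For l_f = 4: m_f ∈ {m_i−1, m_i, m_i+1} ∩ [−4, 4] = {-4} → 1 state.
For l_f = 6: m_f ∈ {m_i−1, m_i, m_i+1} ∩ [−6, 6] = {-6, -5, -4} → 3 states.
Total: 4.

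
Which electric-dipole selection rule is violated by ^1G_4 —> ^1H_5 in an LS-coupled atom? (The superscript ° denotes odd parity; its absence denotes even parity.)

Parity must change: even → even — fails.
ΔS = 0: S: 0 → 0 — ok.
ΔJ = 0, ±1 (not J=0↔0): J: 4 → 5, ΔJ = +1 — ok.
ΔL = 0, ±1 (not L=0↔0): L: 4 → 5, ΔL = +1 — ok.

parity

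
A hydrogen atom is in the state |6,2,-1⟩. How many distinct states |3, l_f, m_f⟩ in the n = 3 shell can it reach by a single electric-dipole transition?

E1 requires Δl = ±1, so l_f ∈ {1, 3}; with 0 ≤ l_f ≤ n_f−1 = 2, the allowed l_f values are {1}.
For l_f = 1: m_f ∈ {m_i−1, m_i, m_i+1} ∩ [−1, 1] = {-1, 0} → 2 states.
Total: 2.

2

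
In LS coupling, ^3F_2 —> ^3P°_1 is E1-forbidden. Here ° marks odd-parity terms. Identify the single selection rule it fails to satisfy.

Initial level: S=1, L=3, J=2, parity even. Final level: S=1, L=1, J=1, parity odd.
Parity must change: even → odd — ok.
ΔS = 0: S: 1 → 1 — ok.
ΔL = 0, ±1 (not L=0↔0): L: 3 → 1, ΔL = -2 — fails.
ΔJ = 0, ±1 (not J=0↔0): J: 2 → 1, ΔJ = -1 — ok.

the ΔL = 0, ±1 rule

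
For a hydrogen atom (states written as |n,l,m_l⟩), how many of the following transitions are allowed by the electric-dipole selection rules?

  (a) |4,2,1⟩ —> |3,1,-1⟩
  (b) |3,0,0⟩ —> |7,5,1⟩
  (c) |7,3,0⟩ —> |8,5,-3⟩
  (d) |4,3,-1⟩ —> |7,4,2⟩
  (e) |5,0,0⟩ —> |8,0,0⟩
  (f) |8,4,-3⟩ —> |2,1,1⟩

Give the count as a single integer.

0

(a) forbidden — Δm_l = -2 (E1 requires Δm_l = 0, ±1)
(b) forbidden — Δl = +5 (E1 requires Δl = ±1)
(c) forbidden — Δl = +2 (E1 requires Δl = ±1); Δm_l = -3 (E1 requires Δm_l = 0, ±1)
(d) forbidden — Δm_l = +3 (E1 requires Δm_l = 0, ±1)
(e) forbidden — Δl = +0 (E1 requires Δl = ±1)
(f) forbidden — Δl = -3 (E1 requires Δl = ±1); Δm_l = +4 (E1 requires Δm_l = 0, ±1)
Total allowed: 0 of 6.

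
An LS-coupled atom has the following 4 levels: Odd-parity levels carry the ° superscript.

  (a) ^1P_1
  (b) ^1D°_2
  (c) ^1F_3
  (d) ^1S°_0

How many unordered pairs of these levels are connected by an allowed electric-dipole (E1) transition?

3

(a)–(b): allowed.
(a)–(c): forbidden (parity, ΔL, ΔJ).
(a)–(d): allowed.
(b)–(c): allowed.
(b)–(d): forbidden (parity, ΔL, ΔJ).
(c)–(d): forbidden (ΔL, ΔJ).
Allowed pairs: 3 of 6.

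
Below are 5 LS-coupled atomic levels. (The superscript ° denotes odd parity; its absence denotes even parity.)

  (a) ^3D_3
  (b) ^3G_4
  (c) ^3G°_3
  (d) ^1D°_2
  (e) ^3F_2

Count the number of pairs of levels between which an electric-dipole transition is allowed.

(a)–(b): forbidden (parity, ΔL).
(a)–(c): forbidden (ΔL).
(a)–(d): forbidden (ΔS).
(a)–(e): forbidden (parity).
(b)–(c): allowed.
(b)–(d): forbidden (ΔS, ΔL, ΔJ).
(b)–(e): forbidden (parity, ΔJ).
(c)–(d): forbidden (parity, ΔS, ΔL).
(c)–(e): allowed.
(d)–(e): forbidden (ΔS).
Allowed pairs: 2 of 10.

2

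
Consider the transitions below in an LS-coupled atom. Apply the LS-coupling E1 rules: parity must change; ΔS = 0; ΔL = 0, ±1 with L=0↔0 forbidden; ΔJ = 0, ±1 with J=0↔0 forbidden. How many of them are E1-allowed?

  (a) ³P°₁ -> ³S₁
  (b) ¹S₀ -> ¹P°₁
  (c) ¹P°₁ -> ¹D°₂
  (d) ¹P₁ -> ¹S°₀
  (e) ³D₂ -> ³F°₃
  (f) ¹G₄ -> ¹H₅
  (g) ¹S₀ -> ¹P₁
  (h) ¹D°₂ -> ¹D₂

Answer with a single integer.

5

(a) allowed
(b) allowed
(c) forbidden (parity fails)
(d) allowed
(e) allowed
(f) forbidden (parity fails)
(g) forbidden (parity fails)
(h) allowed
Total allowed: 5 of 8.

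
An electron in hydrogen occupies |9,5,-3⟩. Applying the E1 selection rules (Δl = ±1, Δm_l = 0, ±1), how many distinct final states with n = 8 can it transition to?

E1 requires Δl = ±1, so l_f ∈ {4, 6}; with 0 ≤ l_f ≤ n_f−1 = 7, the allowed l_f values are {4, 6}.
For l_f = 4: m_f ∈ {m_i−1, m_i, m_i+1} ∩ [−4, 4] = {-4, -3, -2} → 3 states.
For l_f = 6: m_f ∈ {m_i−1, m_i, m_i+1} ∩ [−6, 6] = {-4, -3, -2} → 3 states.
Total: 6.

6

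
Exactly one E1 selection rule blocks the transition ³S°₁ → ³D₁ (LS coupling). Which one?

the ΔL = 0, ±1 rule

Reading off the term symbols: S 1→1, L 0→2, J 1→1, parity odd→even.
Parity must change: odd → even — ✓.
ΔS = 0: S: 1 → 1 — ✓.
ΔL = 0, ±1 (not L=0↔0): L: 0 → 2, ΔL = +2 — ✗.
ΔJ = 0, ±1 (not J=0↔0): J: 1 → 1, ΔJ = +0 — ✓.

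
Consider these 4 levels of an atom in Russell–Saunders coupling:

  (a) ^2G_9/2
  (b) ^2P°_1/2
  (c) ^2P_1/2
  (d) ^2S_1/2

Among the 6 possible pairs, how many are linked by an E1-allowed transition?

2

(a)–(b): forbidden (ΔL, ΔJ).
(a)–(c): forbidden (parity, ΔL, ΔJ).
(a)–(d): forbidden (parity, ΔL, ΔJ).
(b)–(c): allowed.
(b)–(d): allowed.
(c)–(d): forbidden (parity).
Allowed pairs: 2 of 6.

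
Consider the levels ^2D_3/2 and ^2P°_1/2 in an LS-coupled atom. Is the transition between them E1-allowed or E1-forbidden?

allowed

Parity must change: even → odd — satisfied.
ΔS = 0: S: 1/2 → 1/2 — satisfied.
ΔL = 0, ±1 (not L=0↔0): L: 2 → 1, ΔL = -1 — satisfied.
ΔJ = 0, ±1 (not J=0↔0): J: 3/2 → 1/2, ΔJ = -1 — satisfied.
All four E1 rules are satisfied.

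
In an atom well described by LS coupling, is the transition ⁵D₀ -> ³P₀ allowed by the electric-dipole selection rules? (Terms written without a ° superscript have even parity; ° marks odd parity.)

forbidden

Parity must change: even → even — fails.
ΔS = 0: S: 2 → 1 — fails.
ΔL = 0, ±1 (not L=0↔0): L: 2 → 1, ΔL = -1 — passes.
ΔJ = 0, ±1 (not J=0↔0): J: 0 → 0, ΔJ = +0 — fails.
Rule(s) violated: parity, ΔS, ΔJ.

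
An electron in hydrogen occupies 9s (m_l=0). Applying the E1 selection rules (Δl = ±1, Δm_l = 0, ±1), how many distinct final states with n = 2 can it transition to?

3

E1 requires Δl = ±1, so l_f ∈ {-1, 1}; with 0 ≤ l_f ≤ n_f−1 = 1, the allowed l_f values are {1}.
For l_f = 1: m_f ∈ {m_i−1, m_i, m_i+1} ∩ [−1, 1] = {-1, 0, 1} → 3 states.
Total: 3.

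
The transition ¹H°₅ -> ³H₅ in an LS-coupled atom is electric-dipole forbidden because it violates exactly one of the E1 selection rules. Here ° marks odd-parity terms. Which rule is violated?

Initial level: S=0, L=5, J=5, parity odd. Final level: S=1, L=5, J=5, parity even.
ΔS = 0: S: 0 → 1 — violated.
ΔL = 0, ±1 (not L=0↔0): L: 5 → 5, ΔL = +0 — satisfied.
Parity must change: odd → even — satisfied.
ΔJ = 0, ±1 (not J=0↔0): J: 5 → 5, ΔJ = +0 — satisfied.

the ΔS = 0 rule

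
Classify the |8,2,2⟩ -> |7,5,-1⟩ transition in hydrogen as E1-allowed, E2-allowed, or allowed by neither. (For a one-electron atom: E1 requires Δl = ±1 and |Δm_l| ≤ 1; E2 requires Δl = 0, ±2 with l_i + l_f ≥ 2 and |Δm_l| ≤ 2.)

neither

Δl = 5 − 2 = +3; l_i + l_f = 7.
Δm_l = -3.
E1 (Δl = ±1, |Δm_l| ≤ 1): not satisfied.
E2 (Δl = 0,±2, l_i+l_f ≥ 2, |Δm_l| ≤ 2): not satisfied.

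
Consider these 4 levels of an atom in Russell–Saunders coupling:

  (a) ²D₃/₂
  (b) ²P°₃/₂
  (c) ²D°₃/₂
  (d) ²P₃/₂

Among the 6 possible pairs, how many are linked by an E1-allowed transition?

(a)–(b): allowed.
(a)–(c): allowed.
(a)–(d): forbidden (parity).
(b)–(c): forbidden (parity).
(b)–(d): allowed.
(c)–(d): allowed.
Allowed pairs: 4 of 6.

4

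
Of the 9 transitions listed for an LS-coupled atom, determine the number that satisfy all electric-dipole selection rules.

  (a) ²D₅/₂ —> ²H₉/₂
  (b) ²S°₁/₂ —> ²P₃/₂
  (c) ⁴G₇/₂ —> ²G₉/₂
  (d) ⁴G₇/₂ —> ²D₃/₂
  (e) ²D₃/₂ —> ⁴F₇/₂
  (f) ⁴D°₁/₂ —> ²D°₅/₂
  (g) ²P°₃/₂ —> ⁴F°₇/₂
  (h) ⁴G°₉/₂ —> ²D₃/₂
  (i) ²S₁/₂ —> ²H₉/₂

1

(a) forbidden (parity, ΔL, ΔJ fail)
(b) allowed
(c) forbidden (parity, ΔS fail)
(d) forbidden (parity, ΔS, ΔL, ΔJ fail)
(e) forbidden (parity, ΔS, ΔJ fail)
(f) forbidden (parity, ΔS, ΔJ fail)
(g) forbidden (parity, ΔS, ΔL, ΔJ fail)
(h) forbidden (ΔS, ΔL, ΔJ fail)
(i) forbidden (parity, ΔL, ΔJ fail)
Total allowed: 1 of 9.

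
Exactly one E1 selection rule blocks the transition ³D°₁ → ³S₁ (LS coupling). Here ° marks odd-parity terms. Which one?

the ΔL = 0, ±1 rule

Reading off the term symbols: S 1→1, L 2→0, J 1→1, parity odd→even.
ΔJ = 0, ±1 (not J=0↔0): J: 1 → 1, ΔJ = +0 — satisfied.
Parity must change: odd → even — satisfied.
ΔL = 0, ±1 (not L=0↔0): L: 2 → 0, ΔL = -2 — violated.
ΔS = 0: S: 1 → 1 — satisfied.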